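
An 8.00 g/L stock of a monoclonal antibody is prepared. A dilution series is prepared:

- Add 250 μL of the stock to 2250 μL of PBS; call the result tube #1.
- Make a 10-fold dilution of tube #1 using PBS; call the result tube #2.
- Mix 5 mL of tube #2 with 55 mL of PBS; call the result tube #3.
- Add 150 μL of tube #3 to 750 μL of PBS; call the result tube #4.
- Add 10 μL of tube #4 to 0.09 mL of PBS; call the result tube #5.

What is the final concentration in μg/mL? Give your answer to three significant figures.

0.111 μg/mL

Step 1: 250 μL + 2250 μL = 2500 μL total → factor 2500/250 = 10
Step 2: 10-fold → factor 10
Step 3: 5 mL + 55 mL = 60 mL total → factor 60/5 = 12
Step 4: 150 μL + 750 μL = 900 μL total → factor 900/150 = 6
Step 5: 10 μL + 0.09 mL = 100 μL total → factor 100/10 = 10
Overall dilution factor = 10 × 10 × 12 × 6 × 10 = 72000
Final = 8.00 g/L / 72000 = 0.0001111 g/L = 0.111 μg/mL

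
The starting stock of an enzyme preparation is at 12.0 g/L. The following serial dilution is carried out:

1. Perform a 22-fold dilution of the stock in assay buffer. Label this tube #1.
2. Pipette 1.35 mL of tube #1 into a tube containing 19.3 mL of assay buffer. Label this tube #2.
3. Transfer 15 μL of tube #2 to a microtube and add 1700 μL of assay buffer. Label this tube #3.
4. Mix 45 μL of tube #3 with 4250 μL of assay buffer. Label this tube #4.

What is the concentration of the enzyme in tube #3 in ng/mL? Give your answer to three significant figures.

312 ng/mL

Step 1: 22-fold → factor 22
Step 2: 1.35 mL + 19.3 mL = 20.65 mL total → factor 20.65/1.35 = 15.296
Step 3: 15 μL + 1700 μL = 1715 μL total → factor 1715/15 = 114.33
Dilution factor through tube #3 = 22 × 15.296 × 114.33 = 38475
[tube #3] = 12.0 g/L / 38475 = 0.0003119 g/L = 312 ng/mL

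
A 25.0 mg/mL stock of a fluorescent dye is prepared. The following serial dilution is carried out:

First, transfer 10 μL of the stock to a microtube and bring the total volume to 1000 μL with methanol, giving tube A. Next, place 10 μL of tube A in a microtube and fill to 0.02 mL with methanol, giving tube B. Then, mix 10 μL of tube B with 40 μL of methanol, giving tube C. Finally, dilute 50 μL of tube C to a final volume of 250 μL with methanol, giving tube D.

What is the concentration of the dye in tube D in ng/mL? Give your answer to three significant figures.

5.00 × 10^3 ng/mL

Step 1: 10 μL brought to 1000 μL → factor 1000/10 = 100
Step 2: 10 μL brought to 0.02 mL → factor 20/10 = 2
Step 3: 10 μL + 40 μL = 50 μL total → factor 50/10 = 5
Step 4: 50 μL brought to 250 μL → factor 250/50 = 5
Overall dilution factor = 100 × 2 × 5 × 5 = 5000
Final = 25.0 mg/mL / 5000 = 0.005000 mg/mL = 5.00 × 10^3 ng/mL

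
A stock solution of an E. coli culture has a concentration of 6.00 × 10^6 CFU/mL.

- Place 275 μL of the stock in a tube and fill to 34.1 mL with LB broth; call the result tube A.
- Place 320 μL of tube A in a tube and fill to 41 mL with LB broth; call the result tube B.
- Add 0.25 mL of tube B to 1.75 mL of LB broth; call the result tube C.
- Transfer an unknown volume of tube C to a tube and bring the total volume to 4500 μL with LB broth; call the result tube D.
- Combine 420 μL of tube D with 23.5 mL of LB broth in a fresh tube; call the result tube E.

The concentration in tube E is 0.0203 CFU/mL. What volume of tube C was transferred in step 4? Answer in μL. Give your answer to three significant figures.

110 μL

Step 1: 275 μL brought to 34.1 mL → factor 34100/275 = 124
Step 2: 320 μL brought to 41 mL → factor 41000/320 = 128.12
Step 3: 0.25 mL + 1.75 mL = 2 mL total → factor 2/0.25 = 8
Step 4: v brought to 4500 μL → factor = 4500 μL/v
Step 5: 420 μL + 23.5 mL = 23920 μL total → factor 23920/420 = 56.952
Product of known-step factors = 7.2386 × 10^6
Overall factor = 6.00 × 10^6 CFU/mL / (0.0203 CFU/mL) = 2.9557 × 10^8
Step-4 factor = 2.9557 × 10^8 / 7.2386 × 10^6 = 40.832
v = 4500 μL / 40.832 = 110 μL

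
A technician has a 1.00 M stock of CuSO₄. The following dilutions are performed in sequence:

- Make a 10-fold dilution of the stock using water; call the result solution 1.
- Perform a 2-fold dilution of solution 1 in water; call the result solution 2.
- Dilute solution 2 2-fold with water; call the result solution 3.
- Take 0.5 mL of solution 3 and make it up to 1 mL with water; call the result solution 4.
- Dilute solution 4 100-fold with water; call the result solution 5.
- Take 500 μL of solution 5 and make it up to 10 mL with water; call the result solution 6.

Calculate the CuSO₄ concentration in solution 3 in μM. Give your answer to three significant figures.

Step 1: 10-fold → factor 10
Step 2: 2-fold → factor 2
Step 3: 2-fold → factor 2
Dilution factor through solution 3 = 10 × 2 × 2 = 40
[solution 3] = 1.00 M / 40 = 0.02500 M = 2.50 × 10^4 μM

2.50 × 10^4 μM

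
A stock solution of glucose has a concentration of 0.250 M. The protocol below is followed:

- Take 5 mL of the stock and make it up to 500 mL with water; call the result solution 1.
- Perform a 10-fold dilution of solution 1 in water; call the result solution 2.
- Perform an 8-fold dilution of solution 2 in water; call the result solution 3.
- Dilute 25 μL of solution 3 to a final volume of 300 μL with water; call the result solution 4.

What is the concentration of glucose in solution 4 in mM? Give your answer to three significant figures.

Step 1: 5 mL brought to 500 mL → factor 500/5 = 100
Step 2: 10-fold → factor 10
Step 3: 8-fold → factor 8
Step 4: 25 μL brought to 300 μL → factor 300/25 = 12
Overall dilution factor = 100 × 10 × 8 × 12 = 96000
Final = 0.250 M / 96000 = 2.604 × 10^-6 M = 0.00260 mM

0.00260 mM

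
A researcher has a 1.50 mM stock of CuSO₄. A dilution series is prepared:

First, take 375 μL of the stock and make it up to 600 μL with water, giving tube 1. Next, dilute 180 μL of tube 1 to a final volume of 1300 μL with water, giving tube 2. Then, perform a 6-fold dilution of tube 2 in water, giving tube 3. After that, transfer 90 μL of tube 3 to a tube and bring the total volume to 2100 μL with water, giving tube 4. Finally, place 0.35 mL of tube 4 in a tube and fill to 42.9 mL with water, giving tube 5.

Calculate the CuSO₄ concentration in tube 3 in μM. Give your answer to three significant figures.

Step 1: 375 μL brought to 600 μL → factor 600/375 = 1.6
Step 2: 180 μL brought to 1300 μL → factor 1300/180 = 7.2222
Step 3: 6-fold → factor 6
Dilution factor through tube 3 = 1.6 × 7.2222 × 6 = 69.333
[tube 3] = 1.50 mM / 69.333 = 0.02163 mM = 21.6 μM

21.6 μM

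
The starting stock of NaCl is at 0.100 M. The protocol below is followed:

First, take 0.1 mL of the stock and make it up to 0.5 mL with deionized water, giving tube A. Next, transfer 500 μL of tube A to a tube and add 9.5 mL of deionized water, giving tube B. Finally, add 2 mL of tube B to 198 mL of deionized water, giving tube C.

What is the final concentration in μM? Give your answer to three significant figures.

Step 1: 0.1 mL brought to 0.5 mL → factor 0.5/0.1 = 5
Step 2: 500 μL + 9.5 mL = 10000 μL total → factor 10000/500 = 20
Step 3: 2 mL + 198 mL = 200 mL total → factor 200/2 = 100
Overall dilution factor = 5 × 20 × 100 = 10000
Final = 0.100 M / 10000 = 1.000 × 10^-5 M = 10.0 μM

10.0 μM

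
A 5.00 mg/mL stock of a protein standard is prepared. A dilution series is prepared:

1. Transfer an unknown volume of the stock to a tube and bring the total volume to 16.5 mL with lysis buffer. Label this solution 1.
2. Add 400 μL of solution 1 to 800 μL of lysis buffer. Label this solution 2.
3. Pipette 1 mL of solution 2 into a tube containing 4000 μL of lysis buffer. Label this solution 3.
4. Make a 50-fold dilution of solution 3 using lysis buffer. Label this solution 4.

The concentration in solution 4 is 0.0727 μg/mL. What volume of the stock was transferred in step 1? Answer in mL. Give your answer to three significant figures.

Step 1: v brought to 16.5 mL → factor = 16.5 mL/v
Step 2: 400 μL + 800 μL = 1200 μL total → factor 1200/400 = 3
Step 3: 1 mL + 4000 μL = 5 mL total → factor 5/1 = 5
Step 4: 50-fold → factor 50
Product of known-step factors = 750
Overall factor = 5.00 mg/mL / (0.0727 μg/mL) = 68776
Step-1 factor = 68776 / 750 = 91.701
v = 16.5 mL / 91.701 = 0.180 mL

0.180 mL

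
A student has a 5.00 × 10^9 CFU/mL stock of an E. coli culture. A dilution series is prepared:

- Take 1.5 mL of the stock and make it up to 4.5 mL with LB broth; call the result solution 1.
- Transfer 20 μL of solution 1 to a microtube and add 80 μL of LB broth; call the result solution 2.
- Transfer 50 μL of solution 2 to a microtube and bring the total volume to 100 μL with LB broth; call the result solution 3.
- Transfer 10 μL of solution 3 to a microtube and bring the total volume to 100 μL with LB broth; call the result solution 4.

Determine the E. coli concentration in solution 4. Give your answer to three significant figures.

1.67 × 10^7 CFU/mL

Step 1: 1.5 mL brought to 4.5 mL → factor 4.5/1.5 = 3
Step 2: 20 μL + 80 μL = 100 μL total → factor 100/20 = 5
Step 3: 50 μL brought to 100 μL → factor 100/50 = 2
Step 4: 10 μL brought to 100 μL → factor 100/10 = 10
Overall dilution factor = 3 × 5 × 2 × 10 = 300
Final = 5.00 × 10^9 CFU/mL / 300 = 1.67 × 10^7 CFU/mL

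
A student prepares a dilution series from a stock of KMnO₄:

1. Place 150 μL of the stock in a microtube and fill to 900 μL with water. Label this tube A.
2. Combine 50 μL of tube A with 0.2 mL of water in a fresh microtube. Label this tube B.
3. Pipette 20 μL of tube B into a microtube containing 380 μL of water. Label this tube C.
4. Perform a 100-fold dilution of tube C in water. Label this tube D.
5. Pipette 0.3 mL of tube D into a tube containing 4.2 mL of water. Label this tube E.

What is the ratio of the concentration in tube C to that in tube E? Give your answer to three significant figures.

1.50 × 10^3

Step 1: 150 μL brought to 900 μL → factor 900/150 = 6
Step 2: 50 μL + 0.2 mL = 250 μL total → factor 250/50 = 5
Step 3: 20 μL + 380 μL = 400 μL total → factor 400/20 = 20
Step 4: 100-fold → factor 100
Step 5: 0.3 mL + 4.2 mL = 4.5 mL total → factor 4.5/0.3 = 15
Dilution factor to tube C = 600; to tube E = 9 × 10^5
[tube C]/[tube E] = (factor to tube E)/(factor to tube C) = 9 × 10^5/600 = 1.50 × 10^3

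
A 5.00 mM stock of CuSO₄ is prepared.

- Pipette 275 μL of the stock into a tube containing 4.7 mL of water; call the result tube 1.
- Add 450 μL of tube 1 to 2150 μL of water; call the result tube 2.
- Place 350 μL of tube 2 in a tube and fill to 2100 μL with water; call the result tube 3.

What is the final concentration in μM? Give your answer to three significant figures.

7.97 μM

Step 1: 275 μL + 4.7 mL = 4975 μL total → factor 4975/275 = 18.091
Step 2: 450 μL + 2150 μL = 2600 μL total → factor 2600/450 = 5.7778
Step 3: 350 μL brought to 2100 μL → factor 2100/350 = 6
Overall dilution factor = 18.091 × 5.7778 × 6 = 627.15
Final = 5.00 mM / 627.15 = 0.007973 mM = 7.97 μM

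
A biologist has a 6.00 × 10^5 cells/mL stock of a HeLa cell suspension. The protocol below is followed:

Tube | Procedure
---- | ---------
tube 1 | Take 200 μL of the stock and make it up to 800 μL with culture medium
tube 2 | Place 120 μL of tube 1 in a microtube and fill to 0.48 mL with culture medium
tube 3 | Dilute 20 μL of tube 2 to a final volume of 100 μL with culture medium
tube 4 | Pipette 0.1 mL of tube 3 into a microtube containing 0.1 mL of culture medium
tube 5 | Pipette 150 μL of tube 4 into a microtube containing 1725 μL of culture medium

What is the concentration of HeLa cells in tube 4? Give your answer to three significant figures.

3.75 × 10^3 cells/mL

Step 1: 200 μL brought to 800 μL → factor 800/200 = 4
Step 2: 120 μL brought to 0.48 mL → factor 480/120 = 4
Step 3: 20 μL brought to 100 μL → factor 100/20 = 5
Step 4: 0.1 mL + 0.1 mL = 0.2 mL total → factor 0.2/0.1 = 2
Dilution factor through tube 4 = 4 × 4 × 5 × 2 = 160
[tube 4] = 6.00 × 10^5 cells/mL / 160 = 3.75 × 10^3 cells/mL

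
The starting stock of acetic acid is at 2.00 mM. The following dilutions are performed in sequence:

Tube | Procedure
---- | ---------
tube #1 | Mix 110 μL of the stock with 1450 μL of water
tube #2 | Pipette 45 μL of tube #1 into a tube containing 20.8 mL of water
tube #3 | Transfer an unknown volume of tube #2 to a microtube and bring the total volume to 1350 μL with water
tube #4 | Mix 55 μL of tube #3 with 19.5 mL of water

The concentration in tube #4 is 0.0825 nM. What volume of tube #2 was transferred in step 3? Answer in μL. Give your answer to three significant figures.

130 μL

Step 1: 110 μL + 1450 μL = 1560 μL total → factor 1560/110 = 14.182
Step 2: 45 μL + 20.8 mL = 20845 μL total → factor 20845/45 = 463.22
Step 3: v brought to 1350 μL → factor = 1350 μL/v
Step 4: 55 μL + 19.5 mL = 19555 μL total → factor 19555/55 = 355.55
Product of known-step factors = 2.3357 × 10^6
Overall factor = 2.00 mM / (0.0825 nM) = 2.4242 × 10^7
Step-3 factor = 2.4242 × 10^7 / 2.3357 × 10^6 = 10.379
v = 1350 μL / 10.379 = 130 μL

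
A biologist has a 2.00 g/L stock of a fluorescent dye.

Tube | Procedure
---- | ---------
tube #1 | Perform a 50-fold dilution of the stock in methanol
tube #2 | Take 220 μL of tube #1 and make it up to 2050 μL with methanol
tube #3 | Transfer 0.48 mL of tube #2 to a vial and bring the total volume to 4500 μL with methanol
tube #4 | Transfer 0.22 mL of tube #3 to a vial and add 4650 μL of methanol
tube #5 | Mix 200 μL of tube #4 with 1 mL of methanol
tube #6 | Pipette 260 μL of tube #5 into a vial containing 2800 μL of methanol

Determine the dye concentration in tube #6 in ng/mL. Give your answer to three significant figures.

0.293 ng/mL

Step 1: 50-fold → factor 50
Step 2: 220 μL brought to 2050 μL → factor 2050/220 = 9.3182
Step 3: 0.48 mL brought to 4500 μL → factor 4.5/0.48 = 9.375
Step 4: 0.22 mL + 4650 μL = 4.87 mL total → factor 4.87/0.22 = 22.136
Step 5: 200 μL + 1 mL = 1200 μL total → factor 1200/200 = 6
Step 6: 260 μL + 2800 μL = 3060 μL total → factor 3060/260 = 11.769
Overall dilution factor = 50 × 9.3182 × 9.375 × 22.136 × 6 × 11.769 = 6.8278 × 10^6
Final = 2.00 g/L / 6.8278 × 10^6 = 2.929 × 10^-7 g/L = 0.293 ng/mL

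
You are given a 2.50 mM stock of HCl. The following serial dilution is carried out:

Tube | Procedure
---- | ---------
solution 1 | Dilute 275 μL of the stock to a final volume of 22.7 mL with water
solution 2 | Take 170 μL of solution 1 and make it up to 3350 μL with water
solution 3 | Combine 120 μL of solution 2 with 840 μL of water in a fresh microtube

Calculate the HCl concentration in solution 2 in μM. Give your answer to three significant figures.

1.54 μM

Step 1: 275 μL brought to 22.7 mL → factor 22700/275 = 82.545
Step 2: 170 μL brought to 3350 μL → factor 3350/170 = 19.706
Dilution factor through solution 2 = 82.545 × 19.706 = 1626.6
[solution 2] = 2.50 mM / 1626.6 = 0.001537 mM = 1.54 μM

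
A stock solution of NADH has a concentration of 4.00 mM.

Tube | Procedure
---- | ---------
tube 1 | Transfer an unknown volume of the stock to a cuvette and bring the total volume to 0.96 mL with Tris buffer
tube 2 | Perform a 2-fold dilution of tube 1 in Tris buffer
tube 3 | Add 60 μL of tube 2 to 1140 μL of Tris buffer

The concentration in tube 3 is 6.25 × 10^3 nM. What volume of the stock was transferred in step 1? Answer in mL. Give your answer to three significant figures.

Step 1: v brought to 0.96 mL → factor = 0.96 mL/v
Step 2: 2-fold → factor 2
Step 3: 60 μL + 1140 μL = 1200 μL total → factor 1200/60 = 20
Product of known-step factors = 40
Overall factor = 4.00 mM / (6.25 × 10^3 nM) = 640
Step-1 factor = 640 / 40 = 16
v = 0.96 mL / 16 = 0.0600 mL

0.0600 mL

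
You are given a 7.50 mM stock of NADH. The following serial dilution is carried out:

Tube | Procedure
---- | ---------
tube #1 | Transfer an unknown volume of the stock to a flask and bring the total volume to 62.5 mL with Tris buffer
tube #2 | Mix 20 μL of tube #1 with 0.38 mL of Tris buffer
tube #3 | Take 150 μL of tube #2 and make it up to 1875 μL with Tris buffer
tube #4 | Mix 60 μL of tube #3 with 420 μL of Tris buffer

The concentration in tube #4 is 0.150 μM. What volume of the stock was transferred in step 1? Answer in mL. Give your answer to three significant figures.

2.50 mL

Step 1: v brought to 62.5 mL → factor = 62.5 mL/v
Step 2: 20 μL + 0.38 mL = 400 μL total → factor 400/20 = 20
Step 3: 150 μL brought to 1875 μL → factor 1875/150 = 12.5
Step 4: 60 μL + 420 μL = 480 μL total → factor 480/60 = 8
Product of known-step factors = 2000
Overall factor = 7.50 mM / (0.150 μM) = 50000
Step-1 factor = 50000 / 2000 = 25
v = 62.5 mL / 25 = 2.50 mL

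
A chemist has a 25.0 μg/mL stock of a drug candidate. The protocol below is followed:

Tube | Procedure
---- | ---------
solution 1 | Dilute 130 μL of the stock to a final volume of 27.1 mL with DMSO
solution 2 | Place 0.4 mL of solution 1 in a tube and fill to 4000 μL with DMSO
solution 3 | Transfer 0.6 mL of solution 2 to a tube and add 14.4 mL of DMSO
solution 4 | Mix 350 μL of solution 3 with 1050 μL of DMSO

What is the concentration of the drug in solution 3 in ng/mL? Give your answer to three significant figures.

0.480 ng/mL

Step 1: 130 μL brought to 27.1 mL → factor 27100/130 = 208.46
Step 2: 0.4 mL brought to 4000 μL → factor 4/0.4 = 10
Step 3: 0.6 mL + 14.4 mL = 15 mL total → factor 15/0.6 = 25
Dilution factor through solution 3 = 208.46 × 10 × 25 = 52115
[solution 3] = 25.0 μg/mL / 52115 = 0.0004797 μg/mL = 0.480 ng/mL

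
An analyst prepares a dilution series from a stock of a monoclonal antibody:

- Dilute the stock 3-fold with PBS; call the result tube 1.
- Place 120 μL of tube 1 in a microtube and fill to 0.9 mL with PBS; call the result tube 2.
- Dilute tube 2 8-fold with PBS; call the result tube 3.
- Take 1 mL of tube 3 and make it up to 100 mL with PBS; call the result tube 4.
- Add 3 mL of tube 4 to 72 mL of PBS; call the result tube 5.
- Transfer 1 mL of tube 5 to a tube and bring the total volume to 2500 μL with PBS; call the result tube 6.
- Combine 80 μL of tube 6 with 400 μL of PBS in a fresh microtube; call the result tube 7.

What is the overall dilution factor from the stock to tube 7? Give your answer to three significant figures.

6.75 × 10^6

Step 1: 3-fold → factor 3
Step 2: 120 μL brought to 0.9 mL → factor 900/120 = 7.5
Step 3: 8-fold → factor 8
Step 4: 1 mL brought to 100 mL → factor 100/1 = 100
Step 5: 3 mL + 72 mL = 75 mL total → factor 75/3 = 25
Step 6: 1 mL brought to 2500 μL → factor 2.5/1 = 2.5
Step 7: 80 μL + 400 μL = 480 μL total → factor 480/80 = 6
Overall dilution factor = 3 × 7.5 × 8 × 100 × 25 × 2.5 × 6 = 6.75 × 10^6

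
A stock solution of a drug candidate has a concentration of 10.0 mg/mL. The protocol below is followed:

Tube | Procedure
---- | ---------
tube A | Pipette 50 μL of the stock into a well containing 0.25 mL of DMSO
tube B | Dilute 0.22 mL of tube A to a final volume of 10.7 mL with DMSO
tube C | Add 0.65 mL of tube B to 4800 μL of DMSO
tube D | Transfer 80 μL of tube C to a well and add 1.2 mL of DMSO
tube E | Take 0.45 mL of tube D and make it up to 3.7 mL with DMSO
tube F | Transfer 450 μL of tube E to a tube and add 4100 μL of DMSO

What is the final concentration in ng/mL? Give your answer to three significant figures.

3.07 ng/mL

Step 1: 50 μL + 0.25 mL = 300 μL total → factor 300/50 = 6
Step 2: 0.22 mL brought to 10.7 mL → factor 10.7/0.22 = 48.636
Step 3: 0.65 mL + 4800 μL = 5.45 mL total → factor 5.45/0.65 = 8.3846
Step 4: 80 μL + 1.2 mL = 1280 μL total → factor 1280/80 = 16
Step 5: 0.45 mL brought to 3.7 mL → factor 3.7/0.45 = 8.2222
Step 6: 450 μL + 4100 μL = 4550 μL total → factor 4550/450 = 10.111
Overall dilution factor = 6 × 48.636 × 8.3846 × 16 × 8.2222 × 10.111 = 3.2546 × 10^6
Final = 10.0 mg/mL / 3.2546 × 10^6 = 3.073 × 10^-6 mg/mL = 3.07 ng/mL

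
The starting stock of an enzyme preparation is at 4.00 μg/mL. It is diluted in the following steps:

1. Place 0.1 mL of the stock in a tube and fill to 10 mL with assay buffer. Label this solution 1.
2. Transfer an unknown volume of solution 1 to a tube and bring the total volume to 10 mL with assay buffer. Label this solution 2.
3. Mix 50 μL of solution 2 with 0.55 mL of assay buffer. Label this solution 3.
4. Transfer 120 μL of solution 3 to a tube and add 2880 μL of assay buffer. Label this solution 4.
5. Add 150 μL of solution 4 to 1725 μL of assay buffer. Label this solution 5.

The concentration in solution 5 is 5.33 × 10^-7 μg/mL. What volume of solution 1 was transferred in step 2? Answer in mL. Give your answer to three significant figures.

0.500 mL

Step 1: 0.1 mL brought to 10 mL → factor 10/0.1 = 100
Step 2: v brought to 10 mL → factor = 10 mL/v
Step 3: 50 μL + 0.55 mL = 600 μL total → factor 600/50 = 12
Step 4: 120 μL + 2880 μL = 3000 μL total → factor 3000/120 = 25
Step 5: 150 μL + 1725 μL = 1875 μL total → factor 1875/150 = 12.5
Product of known-step factors = 3.75 × 10^5
Overall factor = 4.00 μg/mL / (5.33 × 10^-7 μg/mL) = 7.5047 × 10^6
Step-2 factor = 7.5047 × 10^6 / 3.75 × 10^5 = 20.013
v = 10 mL / 20.013 = 0.500 mL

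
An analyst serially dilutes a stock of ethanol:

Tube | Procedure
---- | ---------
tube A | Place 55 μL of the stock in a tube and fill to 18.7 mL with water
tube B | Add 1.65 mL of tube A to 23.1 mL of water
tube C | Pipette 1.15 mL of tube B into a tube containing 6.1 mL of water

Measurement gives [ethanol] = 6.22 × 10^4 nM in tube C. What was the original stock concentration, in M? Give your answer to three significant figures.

2.00 M

Step 1: 55 μL brought to 18.7 mL → factor 18700/55 = 340
Step 2: 1.65 mL + 23.1 mL = 24.75 mL total → factor 24.75/1.65 = 15
Step 3: 1.15 mL + 6.1 mL = 7.25 mL total → factor 7.25/1.15 = 6.3043
Overall dilution factor = 340 × 15 × 6.3043 = 32152
Stock = 6.22 × 10^4 nM × 32152 = 2.000 × 10^9 nM = 2.00 M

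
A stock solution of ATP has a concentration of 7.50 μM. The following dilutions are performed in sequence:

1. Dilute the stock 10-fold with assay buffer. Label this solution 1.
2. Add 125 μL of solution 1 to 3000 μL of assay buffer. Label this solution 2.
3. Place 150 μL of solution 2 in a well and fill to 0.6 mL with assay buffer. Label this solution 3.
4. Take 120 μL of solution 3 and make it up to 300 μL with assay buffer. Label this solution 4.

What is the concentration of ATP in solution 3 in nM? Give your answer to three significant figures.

Step 1: 10-fold → factor 10
Step 2: 125 μL + 3000 μL = 3125 μL total → factor 3125/125 = 25
Step 3: 150 μL brought to 0.6 mL → factor 600/150 = 4
Dilution factor through solution 3 = 10 × 25 × 4 = 1000
[solution 3] = 7.50 μM / 1000 = 0.007500 μM = 7.50 nM

7.50 nM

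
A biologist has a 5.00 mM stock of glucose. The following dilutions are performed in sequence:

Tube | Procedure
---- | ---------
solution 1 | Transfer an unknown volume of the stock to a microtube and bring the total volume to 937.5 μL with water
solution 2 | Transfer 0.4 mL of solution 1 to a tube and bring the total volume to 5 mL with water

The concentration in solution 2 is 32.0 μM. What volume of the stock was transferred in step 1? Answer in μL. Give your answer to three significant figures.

75.0 μL

Step 1: v brought to 937.5 μL → factor = 937.5 μL/v
Step 2: 0.4 mL brought to 5 mL → factor 5/0.4 = 12.5
Product of known-step factors = 12.5
Overall factor = 5.00 mM / (32.0 μM) = 156.25
Step-1 factor = 156.25 / 12.5 = 12.5
v = 937.5 μL / 12.5 = 75.0 μL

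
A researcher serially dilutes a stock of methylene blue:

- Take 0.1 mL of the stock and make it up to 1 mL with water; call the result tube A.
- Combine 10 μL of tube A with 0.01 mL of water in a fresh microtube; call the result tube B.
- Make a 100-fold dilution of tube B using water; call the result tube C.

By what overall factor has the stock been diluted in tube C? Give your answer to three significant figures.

2.00 × 10^3

Step 1: 0.1 mL brought to 1 mL → factor 1/0.1 = 10
Step 2: 10 μL + 0.01 mL = 20 μL total → factor 20/10 = 2
Step 3: 100-fold → factor 100
Overall dilution factor = 10 × 2 × 100 = 2000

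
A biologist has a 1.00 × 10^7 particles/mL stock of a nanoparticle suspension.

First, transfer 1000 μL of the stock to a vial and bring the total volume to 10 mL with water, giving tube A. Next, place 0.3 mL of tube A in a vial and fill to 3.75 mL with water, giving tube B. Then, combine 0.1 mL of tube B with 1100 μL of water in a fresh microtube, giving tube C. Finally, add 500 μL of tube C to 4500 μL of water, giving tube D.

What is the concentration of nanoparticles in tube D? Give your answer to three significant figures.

667 particles/mL

Step 1: 1000 μL brought to 10 mL → factor 10000/1000 = 10
Step 2: 0.3 mL brought to 3.75 mL → factor 3.75/0.3 = 12.5
Step 3: 0.1 mL + 1100 μL = 1.2 mL total → factor 1.2/0.1 = 12
Step 4: 500 μL + 4500 μL = 5000 μL total → factor 5000/500 = 10
Overall dilution factor = 10 × 12.5 × 12 × 10 = 15000
Final = 1.00 × 10^7 particles/mL / 15000 = 667 particles/mL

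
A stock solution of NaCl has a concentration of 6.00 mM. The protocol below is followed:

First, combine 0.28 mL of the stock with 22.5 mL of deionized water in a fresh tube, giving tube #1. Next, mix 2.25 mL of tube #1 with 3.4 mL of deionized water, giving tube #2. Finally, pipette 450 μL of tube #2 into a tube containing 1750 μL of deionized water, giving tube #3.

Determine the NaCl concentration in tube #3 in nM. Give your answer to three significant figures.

Step 1: 0.28 mL + 22.5 mL = 22.78 mL total → factor 22.78/0.28 = 81.357
Step 2: 2.25 mL + 3.4 mL = 5.65 mL total → factor 5.65/2.25 = 2.5111
Step 3: 450 μL + 1750 μL = 2200 μL total → factor 2200/450 = 4.8889
Overall dilution factor = 81.357 × 2.5111 × 4.8889 = 998.78
Final = 6.00 mM / 998.78 = 0.006007 mM = 6.01 × 10^3 nM

6.01 × 10^3 nM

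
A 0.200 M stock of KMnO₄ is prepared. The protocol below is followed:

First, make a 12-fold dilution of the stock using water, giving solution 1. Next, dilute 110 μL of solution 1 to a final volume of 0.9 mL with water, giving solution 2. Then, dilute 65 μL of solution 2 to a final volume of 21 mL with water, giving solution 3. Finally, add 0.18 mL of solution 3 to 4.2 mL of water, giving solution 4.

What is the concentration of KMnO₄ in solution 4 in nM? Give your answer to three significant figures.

Step 1: 12-fold → factor 12
Step 2: 110 μL brought to 0.9 mL → factor 900/110 = 8.1818
Step 3: 65 μL brought to 21 mL → factor 21000/65 = 323.08
Step 4: 0.18 mL + 4.2 mL = 4.38 mL total → factor 4.38/0.18 = 24.333
Overall dilution factor = 12 × 8.1818 × 323.08 × 24.333 = 7.7186 × 10^5
Final = 0.200 M / 7.7186 × 10^5 = 2.591 × 10^-7 M = 259 nM

259 nM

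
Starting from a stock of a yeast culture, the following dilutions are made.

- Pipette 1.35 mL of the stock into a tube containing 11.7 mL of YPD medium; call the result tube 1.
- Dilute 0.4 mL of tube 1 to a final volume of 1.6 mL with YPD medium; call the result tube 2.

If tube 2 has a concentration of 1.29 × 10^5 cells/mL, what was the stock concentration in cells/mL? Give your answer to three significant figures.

Step 1: 1.35 mL + 11.7 mL = 13.05 mL total → factor 13.05/1.35 = 9.6667
Step 2: 0.4 mL brought to 1.6 mL → factor 1.6/0.4 = 4
Overall dilution factor = 9.6667 × 4 = 38.667
Stock = 1.29 × 10^5 cells/mL × 38.667 = 4.99 × 10^6 cells/mL

4.99 × 10^6 cells/mL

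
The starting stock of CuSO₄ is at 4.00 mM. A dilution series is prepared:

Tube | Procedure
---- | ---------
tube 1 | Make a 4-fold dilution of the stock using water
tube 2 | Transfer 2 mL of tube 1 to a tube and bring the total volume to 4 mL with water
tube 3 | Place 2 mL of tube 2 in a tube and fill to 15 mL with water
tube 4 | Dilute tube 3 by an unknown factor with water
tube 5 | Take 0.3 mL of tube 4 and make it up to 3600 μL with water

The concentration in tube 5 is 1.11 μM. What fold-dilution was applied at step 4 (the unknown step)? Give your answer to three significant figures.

Step 1: 4-fold → factor 4
Step 2: 2 mL brought to 4 mL → factor 4/2 = 2
Step 3: 2 mL brought to 15 mL → factor 15/2 = 7.5
Step 4: unknown factor x
Step 5: 0.3 mL brought to 3600 μL → factor 3.6/0.3 = 12
Product of known-step factors = 720
Overall factor = 4.00 mM / (1.11 μM) = 3603.6
x = 3603.6 / 720 = 5.01

5.01-fold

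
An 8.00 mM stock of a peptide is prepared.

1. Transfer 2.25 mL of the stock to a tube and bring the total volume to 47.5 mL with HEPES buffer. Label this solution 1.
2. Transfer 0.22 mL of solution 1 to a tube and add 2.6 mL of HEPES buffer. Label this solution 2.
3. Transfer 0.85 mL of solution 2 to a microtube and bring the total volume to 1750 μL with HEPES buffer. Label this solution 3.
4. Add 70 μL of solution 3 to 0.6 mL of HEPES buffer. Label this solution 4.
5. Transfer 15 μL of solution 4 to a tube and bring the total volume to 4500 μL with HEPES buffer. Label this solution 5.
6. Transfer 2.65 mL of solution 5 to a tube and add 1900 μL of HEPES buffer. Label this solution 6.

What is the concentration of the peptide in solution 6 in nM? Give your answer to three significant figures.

Step 1: 2.25 mL brought to 47.5 mL → factor 47.5/2.25 = 21.111
Step 2: 0.22 mL + 2.6 mL = 2.82 mL total → factor 2.82/0.22 = 12.818
Step 3: 0.85 mL brought to 1750 μL → factor 1.75/0.85 = 2.0588
Step 4: 70 μL + 0.6 mL = 670 μL total → factor 670/70 = 9.5714
Step 5: 15 μL brought to 4500 μL → factor 4500/15 = 300
Step 6: 2.65 mL + 1900 μL = 4.55 mL total → factor 4.55/2.65 = 1.717
Overall dilution factor = 21.111 × 12.818 × 2.0588 × 9.5714 × 300 × 1.717 = 2.7468 × 10^6
Final = 8.00 mM / 2.7468 × 10^6 = 2.913 × 10^-6 mM = 2.91 nM

2.91 nM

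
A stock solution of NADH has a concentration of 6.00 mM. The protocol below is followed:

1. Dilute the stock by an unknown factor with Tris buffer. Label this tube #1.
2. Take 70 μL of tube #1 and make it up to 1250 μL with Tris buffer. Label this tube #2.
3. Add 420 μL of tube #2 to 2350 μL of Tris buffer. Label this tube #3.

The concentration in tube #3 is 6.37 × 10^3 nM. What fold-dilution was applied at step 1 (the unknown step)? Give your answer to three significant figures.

Step 1: unknown factor x
Step 2: 70 μL brought to 1250 μL → factor 1250/70 = 17.857
Step 3: 420 μL + 2350 μL = 2770 μL total → factor 2770/420 = 6.5952
Product of known-step factors = 117.77
Overall factor = 6.00 mM / (6.37 × 10^3 nM) = 941.92
x = 941.92 / 117.77 = 8.00

8.00-fold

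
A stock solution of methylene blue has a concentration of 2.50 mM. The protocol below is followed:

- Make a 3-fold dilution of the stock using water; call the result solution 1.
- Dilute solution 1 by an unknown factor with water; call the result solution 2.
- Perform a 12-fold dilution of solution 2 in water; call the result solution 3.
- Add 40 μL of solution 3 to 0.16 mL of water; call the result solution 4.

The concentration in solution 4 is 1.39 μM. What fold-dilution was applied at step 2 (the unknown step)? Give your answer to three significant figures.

9.99-fold

Step 1: 3-fold → factor 3
Step 2: unknown factor x
Step 3: 12-fold → factor 12
Step 4: 40 μL + 0.16 mL = 200 μL total → factor 200/40 = 5
Product of known-step factors = 180
Overall factor = 2.50 mM / (1.39 μM) = 1798.6
x = 1798.6 / 180 = 9.99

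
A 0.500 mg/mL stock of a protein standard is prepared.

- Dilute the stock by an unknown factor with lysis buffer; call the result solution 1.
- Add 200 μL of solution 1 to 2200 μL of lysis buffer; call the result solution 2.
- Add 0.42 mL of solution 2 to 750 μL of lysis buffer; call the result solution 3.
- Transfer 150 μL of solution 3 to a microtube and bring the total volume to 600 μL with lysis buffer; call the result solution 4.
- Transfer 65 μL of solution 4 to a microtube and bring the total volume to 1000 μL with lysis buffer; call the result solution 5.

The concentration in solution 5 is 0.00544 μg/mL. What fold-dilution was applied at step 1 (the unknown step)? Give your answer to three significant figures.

44.7-fold

Step 1: unknown factor x
Step 2: 200 μL + 2200 μL = 2400 μL total → factor 2400/200 = 12
Step 3: 0.42 mL + 750 μL = 1.17 mL total → factor 1.17/0.42 = 2.7857
Step 4: 150 μL brought to 600 μL → factor 600/150 = 4
Step 5: 65 μL brought to 1000 μL → factor 1000/65 = 15.385
Product of known-step factors = 2057.1
Overall factor = 0.500 mg/mL / (0.00544 μg/mL) = 91912
x = 91912 / 2057.1 = 44.7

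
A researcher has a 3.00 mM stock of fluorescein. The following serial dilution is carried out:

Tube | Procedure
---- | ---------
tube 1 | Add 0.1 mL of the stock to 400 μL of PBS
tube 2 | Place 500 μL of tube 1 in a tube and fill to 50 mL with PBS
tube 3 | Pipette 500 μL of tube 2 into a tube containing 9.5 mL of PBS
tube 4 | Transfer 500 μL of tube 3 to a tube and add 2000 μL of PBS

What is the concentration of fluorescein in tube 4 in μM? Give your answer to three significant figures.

0.0600 μM

Step 1: 0.1 mL + 400 μL = 0.5 mL total → factor 0.5/0.1 = 5
Step 2: 500 μL brought to 50 mL → factor 50000/500 = 100
Step 3: 500 μL + 9.5 mL = 10000 μL total → factor 10000/500 = 20
Step 4: 500 μL + 2000 μL = 2500 μL total → factor 2500/500 = 5
Overall dilution factor = 5 × 100 × 20 × 5 = 50000
Final = 3.00 mM / 50000 = 6.000 × 10^-5 mM = 0.0600 μM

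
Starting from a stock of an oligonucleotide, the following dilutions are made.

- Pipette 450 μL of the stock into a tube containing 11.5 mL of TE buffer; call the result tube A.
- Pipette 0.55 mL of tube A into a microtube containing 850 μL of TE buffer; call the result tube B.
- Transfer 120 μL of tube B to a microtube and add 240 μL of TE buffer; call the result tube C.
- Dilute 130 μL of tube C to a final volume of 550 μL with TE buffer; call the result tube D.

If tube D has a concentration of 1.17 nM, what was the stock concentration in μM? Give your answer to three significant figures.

Step 1: 450 μL + 11.5 mL = 11950 μL total → factor 11950/450 = 26.556
Step 2: 0.55 mL + 850 μL = 1.4 mL total → factor 1.4/0.55 = 2.5455
Step 3: 120 μL + 240 μL = 360 μL total → factor 360/120 = 3
Step 4: 130 μL brought to 550 μL → factor 550/130 = 4.2308
Overall dilution factor = 26.556 × 2.5455 × 3 × 4.2308 = 857.95
Stock = 1.17 nM × 857.95 = 1004 nM = 1.00 μM

1.00 μM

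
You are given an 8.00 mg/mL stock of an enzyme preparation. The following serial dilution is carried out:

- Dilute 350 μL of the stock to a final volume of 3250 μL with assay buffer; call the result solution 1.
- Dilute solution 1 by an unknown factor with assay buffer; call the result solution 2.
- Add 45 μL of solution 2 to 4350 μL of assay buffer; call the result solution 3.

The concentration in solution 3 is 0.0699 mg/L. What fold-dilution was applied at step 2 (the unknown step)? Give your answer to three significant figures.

Step 1: 350 μL brought to 3250 μL → factor 3250/350 = 9.2857
Step 2: unknown factor x
Step 3: 45 μL + 4350 μL = 4395 μL total → factor 4395/45 = 97.667
Product of known-step factors = 906.9
Overall factor = 8.00 mg/mL / (0.0699 mg/L) = 1.1445 × 10^5
x = 1.1445 × 10^5 / 906.9 = 126

126-fold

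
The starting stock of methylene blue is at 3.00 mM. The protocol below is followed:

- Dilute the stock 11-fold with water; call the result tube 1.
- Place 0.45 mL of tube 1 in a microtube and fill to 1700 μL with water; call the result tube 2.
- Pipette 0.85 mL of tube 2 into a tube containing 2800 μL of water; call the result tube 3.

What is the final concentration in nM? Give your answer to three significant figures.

1.68 × 10^4 nM

Step 1: 11-fold → factor 11
Step 2: 0.45 mL brought to 1700 μL → factor 1.7/0.45 = 3.7778
Step 3: 0.85 mL + 2800 μL = 3.65 mL total → factor 3.65/0.85 = 4.2941
Overall dilution factor = 11 × 3.7778 × 4.2941 = 178.44
Final = 3.00 mM / 178.44 = 0.01681 mM = 1.68 × 10^4 nM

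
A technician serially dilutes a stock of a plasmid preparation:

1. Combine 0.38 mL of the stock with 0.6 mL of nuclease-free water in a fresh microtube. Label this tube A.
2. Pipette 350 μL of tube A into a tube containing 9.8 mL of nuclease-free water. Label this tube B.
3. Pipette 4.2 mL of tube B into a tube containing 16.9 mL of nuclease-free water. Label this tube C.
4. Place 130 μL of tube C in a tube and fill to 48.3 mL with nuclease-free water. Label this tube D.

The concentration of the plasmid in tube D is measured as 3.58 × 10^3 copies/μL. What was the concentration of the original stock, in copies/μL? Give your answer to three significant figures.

Step 1: 0.38 mL + 0.6 mL = 0.98 mL total → factor 0.98/0.38 = 2.5789
Step 2: 350 μL + 9.8 mL = 10150 μL total → factor 10150/350 = 29
Step 3: 4.2 mL + 16.9 mL = 21.1 mL total → factor 21.1/4.2 = 5.0238
Step 4: 130 μL brought to 48.3 mL → factor 48300/130 = 371.54
Overall dilution factor = 2.5789 × 29 × 5.0238 × 371.54 = 1.396 × 10^5
Stock = 3.58 × 10^3 copies/μL × 1.396 × 10^5 = 5.00 × 10^8 copies/μL

5.00 × 10^8 copies/μL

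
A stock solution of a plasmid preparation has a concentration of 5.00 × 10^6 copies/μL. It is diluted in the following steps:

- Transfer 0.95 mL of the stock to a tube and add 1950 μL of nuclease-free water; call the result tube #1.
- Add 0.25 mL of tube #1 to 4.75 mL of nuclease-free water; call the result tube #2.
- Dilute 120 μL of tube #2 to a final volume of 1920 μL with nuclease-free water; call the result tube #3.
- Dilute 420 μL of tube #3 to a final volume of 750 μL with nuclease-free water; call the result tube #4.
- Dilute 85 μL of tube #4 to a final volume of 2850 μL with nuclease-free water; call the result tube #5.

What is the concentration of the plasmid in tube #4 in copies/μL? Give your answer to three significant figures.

2.87 × 10^3 copies/μL

Step 1: 0.95 mL + 1950 μL = 2.9 mL total → factor 2.9/0.95 = 3.0526
Step 2: 0.25 mL + 4.75 mL = 5 mL total → factor 5/0.25 = 20
Step 3: 120 μL brought to 1920 μL → factor 1920/120 = 16
Step 4: 420 μL brought to 750 μL → factor 750/420 = 1.7857
Dilution factor through tube #4 = 3.0526 × 20 × 16 × 1.7857 = 1744.4
[tube #4] = 5.00 × 10^6 copies/μL / 1744.4 = 2.87 × 10^3 copies/μL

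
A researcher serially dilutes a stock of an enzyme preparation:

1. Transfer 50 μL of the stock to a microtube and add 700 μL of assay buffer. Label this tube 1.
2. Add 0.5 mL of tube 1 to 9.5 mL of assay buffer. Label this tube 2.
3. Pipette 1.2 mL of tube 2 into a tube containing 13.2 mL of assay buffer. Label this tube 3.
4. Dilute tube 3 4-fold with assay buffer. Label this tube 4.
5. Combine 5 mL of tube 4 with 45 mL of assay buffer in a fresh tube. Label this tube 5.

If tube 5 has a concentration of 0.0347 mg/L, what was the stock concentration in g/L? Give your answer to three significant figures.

5.00 g/L

Step 1: 50 μL + 700 μL = 750 μL total → factor 750/50 = 15
Step 2: 0.5 mL + 9.5 mL = 10 mL total → factor 10/0.5 = 20
Step 3: 1.2 mL + 13.2 mL = 14.4 mL total → factor 14.4/1.2 = 12
Step 4: 4-fold → factor 4
Step 5: 5 mL + 45 mL = 50 mL total → factor 50/5 = 10
Overall dilution factor = 15 × 20 × 12 × 4 × 10 = 1.44 × 10^5
Stock = 0.0347 mg/L × 1.44 × 10^5 = 4997 mg/L = 5.00 g/L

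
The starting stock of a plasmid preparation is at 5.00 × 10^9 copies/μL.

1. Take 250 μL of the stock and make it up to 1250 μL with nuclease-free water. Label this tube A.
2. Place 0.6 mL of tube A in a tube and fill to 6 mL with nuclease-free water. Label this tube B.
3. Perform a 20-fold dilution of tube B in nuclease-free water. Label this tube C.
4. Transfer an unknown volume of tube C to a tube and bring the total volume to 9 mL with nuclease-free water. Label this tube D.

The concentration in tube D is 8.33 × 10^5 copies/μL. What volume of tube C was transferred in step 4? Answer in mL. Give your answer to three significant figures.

1.50 mL

Step 1: 250 μL brought to 1250 μL → factor 1250/250 = 5
Step 2: 0.6 mL brought to 6 mL → factor 6/0.6 = 10
Step 3: 20-fold → factor 20
Step 4: v brought to 9 mL → factor = 9 mL/v
Product of known-step factors = 1000
Overall factor = 5.00 × 10^9 copies/μL / (8.33 × 10^5 copies/μL) = 6002.4
Step-4 factor = 6002.4 / 1000 = 6.0024
v = 9 mL / 6.0024 = 1.50 mL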